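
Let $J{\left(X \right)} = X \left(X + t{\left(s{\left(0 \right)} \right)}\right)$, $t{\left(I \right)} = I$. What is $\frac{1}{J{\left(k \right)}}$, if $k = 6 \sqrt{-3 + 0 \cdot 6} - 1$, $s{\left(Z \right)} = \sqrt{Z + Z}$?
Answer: $\frac{i}{- 107 i + 12 \sqrt{3}} \approx -0.009006 + 0.0017494 i$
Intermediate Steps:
$s{\left(Z \right)} = \sqrt{2} \sqrt{Z}$ ($s{\left(Z \right)} = \sqrt{2 Z} = \sqrt{2} \sqrt{Z}$)
$k = -1 + 6 i \sqrt{3}$ ($k = 6 \sqrt{-3 + 0} - 1 = 6 \sqrt{-3} - 1 = 6 i \sqrt{3} - 1 = -1 + 6 i \sqrt{3} \approx -1.0 + 10.392 i$)
$J{\left(X \right)} = X^{2}$ ($J{\left(X \right)} = X \left(X + \sqrt{2} \sqrt{0}\right) = X \left(X + \sqrt{2} \cdot 0\right) = X \left(X + 0\right) = X X = X^{2}$)
$\frac{1}{J{\left(k \right)}} = \frac{1}{\left(-1 + 6 i \sqrt{3}\right)^{2}}$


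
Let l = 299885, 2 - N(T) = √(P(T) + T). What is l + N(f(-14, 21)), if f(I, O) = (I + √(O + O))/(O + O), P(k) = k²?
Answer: 299887 - √(-350 + 14*√42)/42 ≈ 2.9989e+5 - 0.38338*I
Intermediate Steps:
f(I, O) = (I + √2*√O)/(2*O) (f(I, O) = (I + √(2*O))/((2*O)) = (I + √2*√O)*(1/(2*O)) = (I + √2*√O)/(2*O))
N(T) = 2 - √(T + T²) (N(T) = 2 - √(T² + T) = 2 - √(T + T²))
l + N(f(-14, 21)) = 299885 + (2 - √(((½)*(-14)/21 + √2/(2*√21))*(1 + ((½)*(-14)/21 + √2/(2*√21))))) = 299885 + (2 - √(((½)*(-14)*(1/21) + √2*(√21/21)/2)*(1 + ((½)*(-14)*(1/21) + √2*(√21/21)/2)))) = 299885 + (2 - √((-⅓ + √42/42)*(1 + (-⅓ + √42/42)))) = 299885 + (2 - √((-⅓ + √42/42)*(⅔ + √42/42))) = 299885 + (2 - √(-⅓ + √42/42)*√(⅔ + √42/42)) = 299887 - √(-⅓ + √42/42)*√(⅔ + √42/42)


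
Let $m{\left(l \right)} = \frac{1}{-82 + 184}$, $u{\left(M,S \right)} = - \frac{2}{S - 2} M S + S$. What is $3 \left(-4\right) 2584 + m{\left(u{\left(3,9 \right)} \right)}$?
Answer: $- \frac{3162815}{102} \approx -31008.0$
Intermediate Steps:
$u{\left(M,S \right)} = S - \frac{2 M S}{-2 + S}$ ($u{\left(M,S \right)} = - \frac{2}{-2 + S} M S + S = - \frac{2 M}{-2 + S} S + S = - \frac{2 M S}{-2 + S} + S = S - \frac{2 M S}{-2 + S}$)
$m{\left(l \right)} = \frac{1}{102}$
$3 \left(-4\right) 2584 + m{\left(u{\left(3,9 \right)} \right)} = 3 \left(-4\right) 2584 + \frac{1}{102} = \left(-12\right) 2584 + \frac{1}{102} = -31008 + \frac{1}{102} = - \frac{3162815}{102}$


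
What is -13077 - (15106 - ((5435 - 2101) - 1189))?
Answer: -26038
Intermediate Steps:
-13077 - (15106 - ((5435 - 2101) - 1189)) = -13077 - (15106 - (3334 - 1189)) = -13077 - (15106 - 1*2145) = -13077 - (15106 - 2145) = -13077 - 1*12961 = -13077 - 12961 = -26038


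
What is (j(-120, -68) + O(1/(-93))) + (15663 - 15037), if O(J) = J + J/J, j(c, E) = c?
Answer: 47150/93 ≈ 506.99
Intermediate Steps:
O(J) = 1 + J (O(J) = J + 1 = 1 + J)
(j(-120, -68) + O(1/(-93))) + (15663 - 15037) = (-120 + (1 + 1/(-93))) + (15663 - 15037) = (-120 + (1 - 1/93)) + 626 = (-120 + 92/93) + 626 = -11068/93 + 626 = 47150/93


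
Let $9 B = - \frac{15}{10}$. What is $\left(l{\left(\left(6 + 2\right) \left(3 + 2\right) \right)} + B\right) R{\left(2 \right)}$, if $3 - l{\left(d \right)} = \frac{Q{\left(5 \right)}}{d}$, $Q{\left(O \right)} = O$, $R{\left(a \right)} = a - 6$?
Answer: $- \frac{65}{6} \approx -10.833$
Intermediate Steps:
$R{\left(a \right)} = -6 + a$ ($R{\left(a \right)} = a - 6 = -6 + a$)
$l{\left(d \right)} = 3 - \frac{5}{d}$
$B = - \frac{1}{6}$ ($B = \frac{\left(-15\right) \frac{1}{10}}{9} = \frac{1}{9} \left(- \frac{3}{2}\right) = - \frac{1}{6} \approx -0.16667$)
$\left(l{\left(\left(6 + 2\right) \left(3 + 2\right) \right)} + B\right) R{\left(2 \right)} = \left(\left(3 - \frac{5}{\left(6 + 2\right) \left(3 + 2\right)}\right) - \frac{1}{6}\right) \left(-6 + 2\right) = \left(\left(3 - \frac{5}{8 \cdot 5}\right) - \frac{1}{6}\right) \left(-4\right) = \left(\left(3 - \frac{5}{40}\right) - \frac{1}{6}\right) \left(-4\right) = \left(\left(3 - \frac{1}{8}\right) - \frac{1}{6}\right) \left(-4\right) = \left(\frac{23}{8} - \frac{1}{6}\right) \left(-4\right) = \frac{65}{24} \left(-4\right) = - \frac{65}{6}$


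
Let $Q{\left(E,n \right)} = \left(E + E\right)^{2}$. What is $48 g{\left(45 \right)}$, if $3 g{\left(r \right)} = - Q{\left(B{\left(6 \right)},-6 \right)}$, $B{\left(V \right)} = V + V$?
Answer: $-9216$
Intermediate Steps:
$B{\left(V \right)} = 2 V$
$Q{\left(E,n \right)} = 4 E^{2}$ ($Q{\left(E,n \right)} = \left(2 E\right)^{2} = 4 E^{2}$)
$g{\left(r \right)} = -192$ ($g{\left(r \right)} = \frac{\left(-1\right) 4 \left(2 \cdot 6\right)^{2}}{3} = \frac{\left(-1\right) 4 \cdot 12^{2}}{3} = \frac{\left(-1\right) 4 \cdot 144}{3} = \frac{\left(-1\right) 576}{3} = \frac{1}{3} \left(-576\right) = -192$)
$48 g{\left(45 \right)} = 48 \left(-192\right) = -9216$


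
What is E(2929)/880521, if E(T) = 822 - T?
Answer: -2107/880521 ≈ -0.0023929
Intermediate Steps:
E(2929)/880521 = (822 - 1*2929)/880521 = (822 - 2929)*(1/880521) = -2107*1/880521 = -2107/880521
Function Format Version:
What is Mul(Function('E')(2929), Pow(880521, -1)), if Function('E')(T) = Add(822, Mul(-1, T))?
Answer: Rational(-2107, 880521) ≈ -0.0023929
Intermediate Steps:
Mul(Function('E')(2929), Pow(880521, -1)) = Mul(Add(822, Mul(-1, 2929)), Pow(880521, -1)) = Mul(Add(822, -2929), Rational(1, 880521)) = Mul(-2107, Rational(1, 880521)) = Rational(-2107, 880521)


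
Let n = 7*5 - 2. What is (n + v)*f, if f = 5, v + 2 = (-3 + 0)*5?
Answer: 80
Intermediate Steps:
n = 33 (n = 35 - 2 = 33)
v = -17 (v = -2 + (-3 + 0)*5 = -2 - 3*5 = -2 - 15 = -17)
(n + v)*f = (33 - 17)*5 = 16*5 = 80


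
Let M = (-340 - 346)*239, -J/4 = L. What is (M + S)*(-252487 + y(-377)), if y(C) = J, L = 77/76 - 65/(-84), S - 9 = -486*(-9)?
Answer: 16076006724215/399 ≈ 4.0291e+10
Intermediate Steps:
S = 4383 (S = 9 - 486*(-9) = 9 + 4374 = 4383)
L = 713/399 (L = 77*(1/76) - 65*(-1/84) = 77/76 + 65/84 = 713/399 ≈ 1.7870)
J = -2852/399 (J = -4*713/399 = -2852/399 ≈ -7.1479)
M = -163954 (M = -686*239 = -163954)
y(C) = -2852/399
(M + S)*(-252487 + y(-377)) = (-163954 + 4383)*(-252487 - 2852/399) = -159571*(-100745165/399) = 16076006724215/399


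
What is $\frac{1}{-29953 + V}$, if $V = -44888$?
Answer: $- \frac{1}{74841} \approx -1.3362 \cdot 10^{-5}$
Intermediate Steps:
$\frac{1}{-29953 + V} = \frac{1}{-29953 - 44888} = \frac{1}{-74841} = - \frac{1}{74841}$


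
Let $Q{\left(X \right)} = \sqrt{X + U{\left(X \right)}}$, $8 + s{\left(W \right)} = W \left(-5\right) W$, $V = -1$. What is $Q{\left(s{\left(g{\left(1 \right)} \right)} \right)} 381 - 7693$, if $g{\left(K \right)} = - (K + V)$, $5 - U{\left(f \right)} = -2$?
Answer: $-7693 + 381 i \approx -7693.0 + 381.0 i$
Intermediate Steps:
$U{\left(f \right)} = 7$ ($U{\left(f \right)} = 5 - -2 = 5 + 2 = 7$)
$g{\left(K \right)} = 1 - K$ ($g{\left(K \right)} = - (K - 1) = - (-1 + K) = 1 - K$)
$s{\left(W \right)} = -8 - 5 W^{2}$ ($s{\left(W \right)} = -8 + W \left(-5\right) W = -8 + - 5 W W = -8 - 5 W^{2}$)
$Q{\left(X \right)} = \sqrt{7 + X}$ ($Q{\left(X \right)} = \sqrt{X + 7} = \sqrt{7 + X}$)
$Q{\left(s{\left(g{\left(1 \right)} \right)} \right)} 381 - 7693 = \sqrt{7 - \left(8 + 5 \left(1 - 1\right)^{2}\right)} 381 - 7693 = \sqrt{7 - \left(8 + 5 \cdot 0^{2}\right)} 381 - 7693 = \sqrt{7 - 8} \cdot 381 - 7693 = \sqrt{-1} \cdot 381 - 7693 = i 381 - 7693 = 381 i - 7693 = -7693 + 381 i$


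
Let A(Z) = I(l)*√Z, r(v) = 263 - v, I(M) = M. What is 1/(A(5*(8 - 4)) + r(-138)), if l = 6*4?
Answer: 401/149281 - 48*√5/149281 ≈ 0.0019672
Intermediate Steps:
l = 24
A(Z) = 24*√Z
1/(A(5*(8 - 4)) + r(-138)) = 1/(24*√(5*(8 - 4)) + (263 - 1*(-138))) = 1/(24*√(5*4) + (263 + 138)) = 1/(24*√20 + 401) = 1/(24*(2*√5) + 401) = 1/(48*√5 + 401) = 1/(401 + 48*√5)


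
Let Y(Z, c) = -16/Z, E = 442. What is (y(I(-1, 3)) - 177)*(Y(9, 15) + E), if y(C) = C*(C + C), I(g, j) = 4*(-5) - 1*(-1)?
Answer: 2159290/9 ≈ 2.3992e+5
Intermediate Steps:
I(g, j) = -19 (I(g, j) = -20 + 1 = -19)
y(C) = 2*C**2 (y(C) = C*(2*C) = 2*C**2)
(y(I(-1, 3)) - 177)*(Y(9, 15) + E) = (2*(-19)**2 - 177)*(-16/9 + 442) = (2*361 - 177)*(-16*1/9 + 442) = (722 - 177)*(-16/9 + 442) = 545*(3962/9) = 2159290/9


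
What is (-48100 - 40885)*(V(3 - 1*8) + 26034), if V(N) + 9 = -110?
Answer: -2306046275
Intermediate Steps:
V(N) = -119 (V(N) = -9 - 110 = -119)
(-48100 - 40885)*(V(3 - 1*8) + 26034) = (-48100 - 40885)*(-119 + 26034) = -88985*25915 = -2306046275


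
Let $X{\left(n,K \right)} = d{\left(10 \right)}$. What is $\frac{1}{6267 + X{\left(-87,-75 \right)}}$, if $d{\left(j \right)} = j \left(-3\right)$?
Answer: $\frac{1}{6237} \approx 0.00016033$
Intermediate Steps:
$d{\left(j \right)} = - 3 j$
$X{\left(n,K \right)} = -30$ ($X{\left(n,K \right)} = \left(-3\right) 10 = -30$)
$\frac{1}{6267 + X{\left(-87,-75 \right)}} = \frac{1}{6267 - 30} = \frac{1}{6237}$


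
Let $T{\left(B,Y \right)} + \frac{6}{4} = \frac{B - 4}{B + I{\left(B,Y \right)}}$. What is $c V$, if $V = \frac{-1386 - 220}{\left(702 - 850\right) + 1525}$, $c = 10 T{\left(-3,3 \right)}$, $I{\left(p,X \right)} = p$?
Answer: $\frac{16060}{4131} \approx 3.8877$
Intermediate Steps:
$T{\left(B,Y \right)} = - \frac{3}{2} + \frac{-4 + B}{2 B}$ ($T{\left(B,Y \right)} = - \frac{3}{2} + \frac{B - 4}{B + B} = - \frac{3}{2} + \frac{-4 + B}{2 B}$)
$c = - \frac{10}{3}$ ($c = 10 \frac{-2 - -3}{-3} = 10 \left(- \frac{-2 + 3}{3}\right) = 10 \left(\left(- \frac{1}{3}\right) 1\right) = 10 \left(- \frac{1}{3}\right) = - \frac{10}{3} \approx -3.3333$)
$V = - \frac{1606}{1377}$ ($V = - \frac{1606}{\left(702 - 850\right) + 1525} = - \frac{1606}{-148 + 1525} = - \frac{1606}{1377} \approx -1.1663$)
$c V = \left(- \frac{10}{3}\right) \left(- \frac{1606}{1377}\right) = \frac{16060}{4131}$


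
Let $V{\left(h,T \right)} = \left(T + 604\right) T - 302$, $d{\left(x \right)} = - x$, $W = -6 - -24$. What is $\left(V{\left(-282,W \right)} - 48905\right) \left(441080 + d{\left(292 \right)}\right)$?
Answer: $-16754792668$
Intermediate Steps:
$W = 18$ ($W = -6 + 24 = 18$)
$V{\left(h,T \right)} = -302 + T \left(604 + T\right)$ ($V{\left(h,T \right)} = \left(604 + T\right) T - 302 = T \left(604 + T\right) - 302 = -302 + T \left(604 + T\right)$)
$\left(V{\left(-282,W \right)} - 48905\right) \left(441080 + d{\left(292 \right)}\right) = \left(\left(-302 + 18^{2} + 604 \cdot 18\right) - 48905\right) \left(441080 - 292\right) = \left(\left(-302 + 324 + 10872\right) - 48905\right) \left(441080 - 292\right) = \left(10894 - 48905\right) 440788 = \left(-38011\right) 440788 = -16754792668$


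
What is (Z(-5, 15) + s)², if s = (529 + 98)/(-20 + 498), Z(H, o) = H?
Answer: 3108169/228484 ≈ 13.603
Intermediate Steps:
s = 627/478 ≈ 1.3117
(Z(-5, 15) + s)² = (-5 + 627/478)² = (-1763/478)² = 3108169/228484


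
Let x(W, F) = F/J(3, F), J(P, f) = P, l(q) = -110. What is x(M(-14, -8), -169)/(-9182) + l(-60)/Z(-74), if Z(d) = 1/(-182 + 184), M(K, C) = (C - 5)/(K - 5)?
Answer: -6059951/27546 ≈ -219.99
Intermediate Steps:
M(K, C) = (-5 + C)/(-5 + K)
Z(d) = ½ (Z(d) = 1/2 = ½)
x(W, F) = F/3
x(M(-14, -8), -169)/(-9182) + l(-60)/Z(-74) = ((⅓)*(-169))/(-9182) - 110/½ = -169/3*(-1/9182) - 110*2 = 169/27546 - 220 = -6059951/27546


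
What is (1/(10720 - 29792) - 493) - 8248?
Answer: -166708353/19072 ≈ -8741.0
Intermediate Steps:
(1/(10720 - 29792) - 493) - 8248 = (1/(-19072) - 493) - 8248 = (-1/19072 - 493) - 8248 = -9402497/19072 - 8248 = -166708353/19072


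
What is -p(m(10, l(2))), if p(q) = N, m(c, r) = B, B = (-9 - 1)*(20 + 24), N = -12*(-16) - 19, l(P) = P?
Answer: -173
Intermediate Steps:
N = 173 (N = 192 - 19 = 173)
B = -440 (B = -10*44 = -440)
m(c, r) = -440
p(q) = 173
-p(m(10, l(2))) = -1*173 = -173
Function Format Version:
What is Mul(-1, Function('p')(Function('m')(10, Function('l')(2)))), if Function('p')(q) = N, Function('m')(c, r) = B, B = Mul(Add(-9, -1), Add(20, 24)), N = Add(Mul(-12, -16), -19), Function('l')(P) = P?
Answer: -173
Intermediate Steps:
N = 173 (N = Add(192, -19) = 173)
B = -440 (B = Mul(-10, 44) = -440)
Function('m')(c, r) = -440
Function('p')(q) = 173
Mul(-1, Function('p')(Function('m')(10, Function('l')(2)))) = Mul(-1, 173) = -173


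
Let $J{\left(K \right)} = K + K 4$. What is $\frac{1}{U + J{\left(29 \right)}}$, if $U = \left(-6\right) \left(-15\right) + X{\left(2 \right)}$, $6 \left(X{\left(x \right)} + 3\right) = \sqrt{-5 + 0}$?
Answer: $\frac{8352}{1937669} - \frac{6 i \sqrt{5}}{1937669} \approx 0.0043103 - 6.924 \cdot 10^{-6} i$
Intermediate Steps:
$X{\left(x \right)} = -3 + \frac{i \sqrt{5}}{6}$ ($X{\left(x \right)} = -3 + \frac{\sqrt{-5 + 0}}{6} = -3 + \frac{\sqrt{-5}}{6} = -3 + \frac{i \sqrt{5}}{6}$)
$J{\left(K \right)} = 5 K$ ($J{\left(K \right)} = K + 4 K = 5 K$)
$U = 87 + \frac{i \sqrt{5}}{6}$ ($U = \left(-6\right) \left(-15\right) - \left(3 - \frac{i \sqrt{5}}{6}\right) = 90 - \left(3 - \frac{i \sqrt{5}}{6}\right) = 87 + \frac{i \sqrt{5}}{6} \approx 87.0 + 0.37268 i$)
$\frac{1}{U + J{\left(29 \right)}} = \frac{1}{\left(87 + \frac{i \sqrt{5}}{6}\right) + 5 \cdot 29} = \frac{1}{\left(87 + \frac{i \sqrt{5}}{6}\right) + 145} = \frac{1}{232 + \frac{i \sqrt{5}}{6}}$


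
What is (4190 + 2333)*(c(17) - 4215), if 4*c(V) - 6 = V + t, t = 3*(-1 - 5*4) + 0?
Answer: -27559675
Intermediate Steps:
t = -63 (t = 3*(-1 - 20) + 0 = 3*(-21) + 0 = -63 + 0 = -63)
c(V) = -57/4 + V/4 (c(V) = 3/2 + (V - 63)/4 = 3/2 + (-63 + V)/4 = 3/2 + (-63/4 + V/4) = -57/4 + V/4)
(4190 + 2333)*(c(17) - 4215) = (4190 + 2333)*((-57/4 + (¼)*17) - 4215) = 6523*((-57/4 + 17/4) - 4215) = 6523*(-10 - 4215) = 6523*(-4225) = -27559675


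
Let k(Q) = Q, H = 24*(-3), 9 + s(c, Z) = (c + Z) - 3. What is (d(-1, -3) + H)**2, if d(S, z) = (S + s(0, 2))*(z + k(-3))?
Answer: 36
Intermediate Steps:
s(c, Z) = -12 + Z + c (s(c, Z) = -9 + ((c + Z) - 3) = -9 + ((Z + c) - 3) = -9 + (-3 + Z + c) = -12 + Z + c)
H = -72
d(S, z) = (-10 + S)*(-3 + z) (d(S, z) = (S + (-12 + 2 + 0))*(z - 3) = (S - 10)*(-3 + z) = (-10 + S)*(-3 + z))
(d(-1, -3) + H)**2 = ((30 - 10*(-3) - 3*(-1) - 1*(-3)) - 72)**2 = ((30 + 30 + 3 + 3) - 72)**2 = (66 - 72)**2 = (-6)**2 = 36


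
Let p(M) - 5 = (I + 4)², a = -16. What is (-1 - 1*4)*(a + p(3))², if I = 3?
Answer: -7220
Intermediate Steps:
p(M) = 54 (p(M) = 5 + (3 + 4)² = 5 + 7² = 5 + 49 = 54)
(-1 - 1*4)*(a + p(3))² = (-1 - 1*4)*(-16 + 54)² = (-1 - 4)*38² = -5*1444 = -7220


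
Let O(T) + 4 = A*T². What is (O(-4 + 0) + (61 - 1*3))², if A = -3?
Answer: 36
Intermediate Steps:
O(T) = -4 - 3*T²
(O(-4 + 0) + (61 - 1*3))² = ((-4 - 3*(-4 + 0)²) + (61 - 1*3))² = ((-4 - 3*(-4)²) + (61 - 3))² = ((-4 - 3*16) + 58)² = ((-4 - 48) + 58)² = (-52 + 58)² = 6² = 36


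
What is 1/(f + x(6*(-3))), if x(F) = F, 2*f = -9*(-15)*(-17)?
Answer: -2/2331 ≈ -0.00085800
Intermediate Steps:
f = -2295/2 (f = (-9*(-15)*(-17))/2 = (135*(-17))/2 = (½)*(-2295) = -2295/2 ≈ -1147.5)
1/(f + x(6*(-3))) = 1/(-2295/2 + 6*(-3)) = 1/(-2295/2 - 18) = 1/(-2331/2) = -2/2331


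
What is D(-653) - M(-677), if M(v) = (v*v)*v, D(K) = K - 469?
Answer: 310287611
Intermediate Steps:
D(K) = -469 + K
M(v) = v³ (M(v) = v²*v = v³)
D(-653) - M(-677) = (-469 - 653) - 1*(-677)³ = -1122 - 1*(-310288733) = -1122 + 310288733 = 310287611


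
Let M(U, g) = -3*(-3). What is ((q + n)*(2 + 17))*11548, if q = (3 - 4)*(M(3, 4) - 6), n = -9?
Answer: -2632944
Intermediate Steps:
M(U, g) = 9
q = -3 (q = (3 - 4)*(9 - 6) = -1*3 = -3)
((q + n)*(2 + 17))*11548 = ((-3 - 9)*(2 + 17))*11548 = -12*19*11548 = -228*11548 = -2632944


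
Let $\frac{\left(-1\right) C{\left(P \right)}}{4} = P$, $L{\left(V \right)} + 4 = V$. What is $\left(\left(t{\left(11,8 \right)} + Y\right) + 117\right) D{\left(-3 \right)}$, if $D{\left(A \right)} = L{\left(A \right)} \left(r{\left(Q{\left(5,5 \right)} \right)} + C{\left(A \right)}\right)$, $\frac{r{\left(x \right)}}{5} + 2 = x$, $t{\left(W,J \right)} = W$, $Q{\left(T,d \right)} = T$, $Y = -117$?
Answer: $-2079$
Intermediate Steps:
$L{\left(V \right)} = -4 + V$
$C{\left(P \right)} = - 4 P$
$r{\left(x \right)} = -10 + 5 x$
$D{\left(A \right)} = \left(-4 + A\right) \left(15 - 4 A\right)$ ($D{\left(A \right)} = \left(-4 + A\right) \left(\left(-10 + 5 \cdot 5\right) - 4 A\right) = \left(-4 + A\right) \left(\left(-10 + 25\right) - 4 A\right) = \left(-4 + A\right) \left(15 - 4 A\right)$)
$\left(\left(t{\left(11,8 \right)} + Y\right) + 117\right) D{\left(-3 \right)} = \left(\left(11 - 117\right) + 117\right) \left(- \left(-15 + 4 \left(-3\right)\right) \left(-4 - 3\right)\right) = \left(-106 + 117\right) \left(\left(-1\right) \left(-15 - 12\right) \left(-7\right)\right) = 11 \left(\left(-1\right) \left(-27\right) \left(-7\right)\right) = 11 \left(-189\right) = -2079$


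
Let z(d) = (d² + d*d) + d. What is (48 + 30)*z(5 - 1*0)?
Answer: 4290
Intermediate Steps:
z(d) = d + 2*d² (z(d) = (d² + d²) + d = 2*d² + d = d + 2*d²)
(48 + 30)*z(5 - 1*0) = (48 + 30)*((5 - 1*0)*(1 + 2*(5 - 1*0))) = 78*((5 + 0)*(1 + 2*(5 + 0))) = 78*(5*(1 + 2*5)) = 78*(5*(1 + 10)) = 78*(5*11) = 78*55 = 4290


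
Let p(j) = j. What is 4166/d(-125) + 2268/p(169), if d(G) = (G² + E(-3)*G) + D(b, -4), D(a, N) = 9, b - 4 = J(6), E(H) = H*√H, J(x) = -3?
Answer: 566312988944/41378607439 - 1562250*I*√3/244843831 ≈ 13.686 - 0.011052*I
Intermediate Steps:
E(H) = H^(3/2)
b = 1 (b = 4 - 3 = 1)
d(G) = 9 + G² - 3*I*G*√3 (d(G) = (G² + (-3)^(3/2)*G) + 9 = (G² + (-3*I*√3)*G) + 9 = (G² - 3*I*G*√3) + 9 = 9 + G² - 3*I*G*√3)
4166/d(-125) + 2268/p(169) = 4166/(9 + (-125)² - 3*I*(-125)*√3) + 2268/169 = 4166/(9 + 15625 + 375*I*√3) + 2268*(1/169) = 4166/(15634 + 375*I*√3) + 2268/169 = 2268/169 + 4166/(15634 + 375*I*√3)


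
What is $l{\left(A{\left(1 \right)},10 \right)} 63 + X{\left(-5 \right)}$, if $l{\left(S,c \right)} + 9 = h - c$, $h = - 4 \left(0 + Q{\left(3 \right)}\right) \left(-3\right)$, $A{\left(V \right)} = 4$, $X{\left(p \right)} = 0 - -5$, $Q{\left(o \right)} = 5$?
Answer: $2588$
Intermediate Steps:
$X{\left(p \right)} = 5$ ($X{\left(p \right)} = 0 + 5 = 5$)
$h = 60$ ($h = - 4 \left(0 + 5\right) \left(-3\right) = \left(-4\right) 5 \left(-3\right) = \left(-20\right) \left(-3\right) = 60$)
$l{\left(S,c \right)} = 51 - c$ ($l{\left(S,c \right)} = -9 - \left(-60 + c\right) = 51 - c$)
$l{\left(A{\left(1 \right)},10 \right)} 63 + X{\left(-5 \right)} = \left(51 - 10\right) 63 + 5 = 41 \cdot 63 + 5 = 2583 + 5 = 2588$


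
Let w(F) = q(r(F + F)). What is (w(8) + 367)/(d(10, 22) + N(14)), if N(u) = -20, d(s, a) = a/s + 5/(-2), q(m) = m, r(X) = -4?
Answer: -3630/203 ≈ -17.882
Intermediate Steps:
w(F) = -4
d(s, a) = -5/2 + a/s (d(s, a) = a/s + 5*(-½) = a/s - 5/2 = -5/2 + a/s)
(w(8) + 367)/(d(10, 22) + N(14)) = (-4 + 367)/((-5/2 + 22/10) - 20) = 363/((-5/2 + 22*(⅒)) - 20) = 363/((-5/2 + 11/5) - 20) = 363/(-3/10 - 20) = 363/(-203/10) = 363*(-10/203) = -3630/203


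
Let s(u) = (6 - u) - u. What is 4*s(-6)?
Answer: 72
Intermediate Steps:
s(u) = 6 - 2*u
4*s(-6) = 4*(6 - 2*(-6)) = 4*(6 + 12) = 4*18 = 72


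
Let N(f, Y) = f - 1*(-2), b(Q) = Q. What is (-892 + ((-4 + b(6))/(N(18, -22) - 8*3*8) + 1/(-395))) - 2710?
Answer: -122360421/33970 ≈ -3602.0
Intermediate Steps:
N(f, Y) = 2 + f (N(f, Y) = f + 2 = 2 + f)
(-892 + ((-4 + b(6))/(N(18, -22) - 8*3*8) + 1/(-395))) - 2710 = (-892 + ((-4 + 6)/((2 + 18) - 8*3*8) + 1/(-395))) - 2710 = (-892 + (2/(20 - 24*8) - 1/395)) - 2710 = (-892 + (2/(20 - 192) - 1/395)) - 2710 = (-892 + (2/(-172) - 1/395)) - 2710 = (-892 + (2*(-1/172) - 1/395)) - 2710 = (-892 + (-1/86 - 1/395)) - 2710 = (-892 - 481/33970) - 2710 = -30301721/33970 - 2710 = -122360421/33970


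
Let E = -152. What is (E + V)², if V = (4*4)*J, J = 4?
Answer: 7744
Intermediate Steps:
V = 64 (V = (4*4)*4 = 16*4 = 64)
(E + V)² = (-152 + 64)² = (-88)² = 7744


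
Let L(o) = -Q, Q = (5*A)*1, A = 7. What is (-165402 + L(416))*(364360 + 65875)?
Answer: -71176787695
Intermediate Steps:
Q = 35 (Q = (5*7)*1 = 35*1 = 35)
L(o) = -35 (L(o) = -1*35 = -35)
(-165402 + L(416))*(364360 + 65875) = (-165402 - 35)*(364360 + 65875) = -165437*430235 = -71176787695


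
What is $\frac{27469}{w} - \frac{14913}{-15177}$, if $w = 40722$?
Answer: $\frac{341394733}{206012598} \approx 1.6572$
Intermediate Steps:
$\frac{27469}{w} - \frac{14913}{-15177} = \frac{27469}{40722} - \frac{14913}{-15177} = 27469 \cdot \frac{1}{40722} - - \frac{4971}{5059} = \frac{27469}{40722} + \frac{4971}{5059} = \frac{341394733}{206012598}$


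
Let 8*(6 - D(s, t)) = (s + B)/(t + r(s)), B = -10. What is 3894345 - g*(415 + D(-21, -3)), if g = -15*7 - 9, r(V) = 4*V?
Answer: 457310735/116 ≈ 3.9423e+6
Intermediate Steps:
g = -114 (g = -105 - 9 = -114)
D(s, t) = 6 - (-10 + s)/(8*(t + 4*s)) (D(s, t) = 6 - (s - 10)/(8*(t + 4*s)) = 6 - (-10 + s)/(8*(t + 4*s)))
3894345 - g*(415 + D(-21, -3)) = 3894345 - (-114)*(415 + (10 + 48*(-3) + 191*(-21))/(8*(-3 + 4*(-21)))) = 3894345 - (-114)*(415 + (10 - 144 - 4011)/(8*(-3 - 84))) = 3894345 - (-114)*(415 + (⅛)*(-4145)/(-87)) = 3894345 - (-114)*(415 + (⅛)*(-1/87)*(-4145)) = 3894345 - (-114)*(415 + 4145/696) = 3894345 - (-114)*292985/696 = 3894345 - 1*(-5566715/116) = 3894345 + 5566715/116 = 457310735/116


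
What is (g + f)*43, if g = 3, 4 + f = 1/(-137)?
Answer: -5934/137 ≈ -43.314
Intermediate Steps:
f = -549/137 (f = -4 + 1/(-137) = -4 - 1/137 = -549/137 ≈ -4.0073)
(g + f)*43 = (3 - 549/137)*43 = -138/137*43 = -5934/137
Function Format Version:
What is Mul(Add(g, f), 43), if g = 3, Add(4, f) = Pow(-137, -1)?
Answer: Rational(-5934, 137) ≈ -43.314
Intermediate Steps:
f = Rational(-549, 137) (f = Add(-4, Pow(-137, -1)) = Add(-4, Rational(-1, 137)) = Rational(-549, 137) ≈ -4.0073)
Mul(Add(g, f), 43) = Mul(Add(3, Rational(-549, 137)), 43) = Mul(Rational(-138, 137), 43) = Rational(-5934, 137)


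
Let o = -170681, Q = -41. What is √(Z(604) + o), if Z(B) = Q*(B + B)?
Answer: I*√220209 ≈ 469.26*I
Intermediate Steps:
Z(B) = -82*B (Z(B) = -41*(B + B) = -82*B)
√(Z(604) + o) = √(-82*604 - 170681) = √(-49528 - 170681) = √(-220209) = I*√220209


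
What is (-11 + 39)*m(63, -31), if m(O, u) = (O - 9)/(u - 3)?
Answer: -756/17 ≈ -44.471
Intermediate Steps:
m(O, u) = (-9 + O)/(-3 + u)
(-11 + 39)*m(63, -31) = (-11 + 39)*((-9 + 63)/(-3 - 31)) = 28*(54/(-34)) = 28*(-1/34*54) = 28*(-27/17) = -756/17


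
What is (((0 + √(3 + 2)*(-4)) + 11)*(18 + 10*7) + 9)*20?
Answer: 19540 - 7040*√5 ≈ 3798.1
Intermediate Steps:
(((0 + √(3 + 2)*(-4)) + 11)*(18 + 10*7) + 9)*20 = (((0 + √5*(-4)) + 11)*(18 + 70) + 9)*20 = (((0 - 4*√5) + 11)*88 + 9)*20 = ((-4*√5 + 11)*88 + 9)*20 = ((11 - 4*√5)*88 + 9)*20 = ((968 - 352*√5) + 9)*20 = (977 - 352*√5)*20 = 19540 - 7040*√5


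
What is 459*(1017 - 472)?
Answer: 250155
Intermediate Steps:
459*(1017 - 472) = 459*545 = 250155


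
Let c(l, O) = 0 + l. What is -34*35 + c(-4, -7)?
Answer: -1194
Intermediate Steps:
c(l, O) = l
-34*35 + c(-4, -7) = -34*35 - 4 = -1190 - 4 = -1194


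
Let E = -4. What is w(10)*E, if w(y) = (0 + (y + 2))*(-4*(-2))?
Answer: -384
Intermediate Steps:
w(y) = 16 + 8*y (w(y) = (0 + (2 + y))*8 = (2 + y)*8 = 16 + 8*y)
w(10)*E = (16 + 8*10)*(-4) = (16 + 80)*(-4) = 96*(-4) = -384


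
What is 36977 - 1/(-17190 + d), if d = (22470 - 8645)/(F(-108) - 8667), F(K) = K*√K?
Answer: 23848165504466643694/644945924952035 + 51192*I*√3/128989184990407 ≈ 36977.0 + 6.874e-10*I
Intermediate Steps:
F(K) = K^(3/2)
d = 13825/(-8667 - 648*I*√3) (d = (22470 - 8645)/((-108)^(3/2) - 8667) = 13825/(-648*I*√3 - 8667) = 13825/(-8667 - 648*I*√3) ≈ -1.5688 + 0.20316*I)
36977 - 1/(-17190 + d) = 36977 - 1/(-17190 + (-211325/134703 + 15800*I*√3/134703)) = 36977 - 1/(-2315755895/134703 + 15800*I*√3/134703)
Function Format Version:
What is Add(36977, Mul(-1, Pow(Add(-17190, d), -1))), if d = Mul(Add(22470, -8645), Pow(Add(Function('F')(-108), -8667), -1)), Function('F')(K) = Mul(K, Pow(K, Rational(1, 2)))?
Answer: Add(Rational(23848165504466643694, 644945924952035), Mul(Rational(51192, 128989184990407), I, Pow(3, Rational(1, 2)))) ≈ Add(36977., Mul(6.8740e-10, I))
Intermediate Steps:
Function('F')(K) = Pow(K, Rational(3, 2))
d = Mul(13825, Pow(Add(-8667, Mul(-648, I, Pow(3, Rational(1, 2)))), -1)) (d = Mul(Add(22470, -8645), Pow(Add(Pow(-108, Rational(3, 2)), -8667), -1)) = Mul(13825, Pow(Add(Mul(-648, I, Pow(3, Rational(1, 2))), -8667), -1)) = Mul(13825, Pow(Add(-8667, Mul(-648, I, Pow(3, Rational(1, 2)))), -1)) ≈ Add(-1.5688, Mul(0.20316, I)))
Add(36977, Mul(-1, Pow(Add(-17190, d), -1))) = Add(36977, Mul(-1, Pow(Add(-17190, Add(Rational(-211325, 134703), Mul(Rational(15800, 134703), I, Pow(3, Rational(1, 2))))), -1))) = Add(36977, Mul(-1, Pow(Add(Rational(-2315755895, 134703), Mul(Rational(15800, 134703), I, Pow(3, Rational(1, 2)))), -1)))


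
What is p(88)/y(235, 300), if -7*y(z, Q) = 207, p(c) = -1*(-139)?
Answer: -973/207 ≈ -4.7005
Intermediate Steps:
p(c) = 139
y(z, Q) = -207/7 (y(z, Q) = -⅐*207 = -207/7)
p(88)/y(235, 300) = 139/(-207/7) = 139*(-7/207) = -973/207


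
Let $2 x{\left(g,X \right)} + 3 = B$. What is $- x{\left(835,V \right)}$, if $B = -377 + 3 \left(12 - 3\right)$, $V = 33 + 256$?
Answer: $\frac{353}{2} \approx 176.5$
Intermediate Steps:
$V = 289$
$B = -350$ ($B = -377 + 3 \cdot 9 = -377 + 27 = -350$)
$x{\left(g,X \right)} = - \frac{353}{2}$ ($x{\left(g,X \right)} = - \frac{3}{2} + \frac{1}{2} \left(-350\right) = - \frac{3}{2} - 175 = - \frac{353}{2}$)
$- x{\left(835,V \right)} = \left(-1\right) \left(- \frac{353}{2}\right) = \frac{353}{2}$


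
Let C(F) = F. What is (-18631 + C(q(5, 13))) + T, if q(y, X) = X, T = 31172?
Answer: 12554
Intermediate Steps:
(-18631 + C(q(5, 13))) + T = (-18631 + 13) + 31172 = -18618 + 31172 = 12554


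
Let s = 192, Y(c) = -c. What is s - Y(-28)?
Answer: 164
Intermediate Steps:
s - Y(-28) = 192 - (-1)*(-28) = 192 - 1*28 = 192 - 28 = 164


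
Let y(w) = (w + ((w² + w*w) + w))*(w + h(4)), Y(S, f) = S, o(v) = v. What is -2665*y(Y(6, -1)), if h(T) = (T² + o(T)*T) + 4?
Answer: -9402120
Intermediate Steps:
h(T) = 4 + 2*T² (h(T) = (T² + T*T) + 4 = (T² + T²) + 4 = 2*T² + 4 = 4 + 2*T²)
y(w) = (36 + w)*(2*w + 2*w²) (y(w) = (w + ((w² + w*w) + w))*(w + (4 + 2*4²)) = (w + ((w² + w²) + w))*(w + (4 + 2*16)) = (w + (2*w² + w))*(w + (4 + 32)) = (w + (w + 2*w²))*(w + 36) = (2*w + 2*w²)*(36 + w) = (36 + w)*(2*w + 2*w²))
-2665*y(Y(6, -1)) = -5330*6*(36 + 6² + 37*6) = -5330*6*(36 + 36 + 222) = -5330*6*294 = -2665*3528 = -9402120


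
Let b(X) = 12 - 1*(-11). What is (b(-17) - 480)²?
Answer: 208849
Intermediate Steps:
b(X) = 23 (b(X) = 12 + 11 = 23)
(b(-17) - 480)² = (23 - 480)² = (-457)² = 208849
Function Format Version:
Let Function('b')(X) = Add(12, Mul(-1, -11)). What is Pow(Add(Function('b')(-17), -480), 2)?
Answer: 208849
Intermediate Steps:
Function('b')(X) = 23 (Function('b')(X) = Add(12, 11) = 23)
Pow(Add(Function('b')(-17), -480), 2) = Pow(Add(23, -480), 2) = Pow(-457, 2) = 208849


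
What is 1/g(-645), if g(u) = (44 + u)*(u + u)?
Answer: 1/775290 ≈ 1.2898e-6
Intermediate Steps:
g(u) = 2*u*(44 + u) (g(u) = (44 + u)*(2*u) = 2*u*(44 + u))
1/g(-645) = 1/(2*(-645)*(44 - 645)) = 1/(2*(-645)*(-601)) = 1/775290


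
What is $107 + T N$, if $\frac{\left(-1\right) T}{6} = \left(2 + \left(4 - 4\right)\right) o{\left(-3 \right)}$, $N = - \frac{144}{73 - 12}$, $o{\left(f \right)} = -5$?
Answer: $- \frac{2113}{61} \approx -34.639$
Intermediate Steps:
$N = - \frac{144}{61}$ ($N = - \frac{144}{73 - 12} = - \frac{144}{61} \approx -2.3607$)
$T = 60$ ($T = - 6 \left(2 + \left(4 - 4\right)\right) \left(-5\right) = - 6 \left(2 + 0\right) \left(-5\right) = - 6 \cdot 2 \left(-5\right) = \left(-6\right) \left(-10\right) = 60$)
$107 + T N = 107 + 60 \left(- \frac{144}{61}\right) = 107 - \frac{8640}{61} = - \frac{2113}{61}$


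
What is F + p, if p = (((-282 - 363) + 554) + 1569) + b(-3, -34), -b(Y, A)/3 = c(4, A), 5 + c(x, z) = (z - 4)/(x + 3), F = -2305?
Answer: -5570/7 ≈ -795.71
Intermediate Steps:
c(x, z) = -5 + (-4 + z)/(3 + x) (c(x, z) = -5 + (z - 4)/(x + 3) = -5 + (-4 + z)/(3 + x))
b(Y, A) = 117/7 - 3*A/7 (b(Y, A) = -3*(-19 + A - 5*4)/(3 + 4) = -3*(-19 + A - 20)/7 = -3*(-39 + A)/7 = -3*(-39/7 + A/7) = 117/7 - 3*A/7)
p = 10565/7 (p = (((-282 - 363) + 554) + 1569) + (117/7 - 3/7*(-34)) = ((-645 + 554) + 1569) + (117/7 + 102/7) = (-91 + 1569) + 219/7 = 1478 + 219/7 = 10565/7 ≈ 1509.3)
F + p = -2305 + 10565/7 = -5570/7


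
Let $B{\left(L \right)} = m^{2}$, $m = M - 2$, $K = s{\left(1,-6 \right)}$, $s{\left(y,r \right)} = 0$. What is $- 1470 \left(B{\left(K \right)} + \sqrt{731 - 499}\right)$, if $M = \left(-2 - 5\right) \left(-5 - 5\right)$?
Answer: $-6797280 - 2940 \sqrt{58} \approx -6.8197 \cdot 10^{6}$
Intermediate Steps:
$M = 70$ ($M = \left(-7\right) \left(-10\right) = 70$)
$K = 0$
$m = 68$ ($m = 70 - 2 = 68$)
$B{\left(L \right)} = 4624$ ($B{\left(L \right)} = 68^{2} = 4624$)
$- 1470 \left(B{\left(K \right)} + \sqrt{731 - 499}\right) = - 1470 \left(4624 + \sqrt{731 - 499}\right) = - 1470 \left(4624 + \sqrt{232}\right) = - 1470 \left(4624 + 2 \sqrt{58}\right) = -6797280 - 2940 \sqrt{58}$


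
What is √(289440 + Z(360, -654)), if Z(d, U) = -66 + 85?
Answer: √289459 ≈ 538.01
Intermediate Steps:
Z(d, U) = 19
√(289440 + Z(360, -654)) = √(289440 + 19) = √289459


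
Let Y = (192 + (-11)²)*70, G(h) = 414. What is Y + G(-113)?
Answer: 22324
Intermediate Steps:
Y = 21910 (Y = (192 + 121)*70 = 313*70 = 21910)
Y + G(-113) = 21910 + 414 = 22324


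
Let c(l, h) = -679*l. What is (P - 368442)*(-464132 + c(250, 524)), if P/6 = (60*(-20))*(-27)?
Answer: 110322091044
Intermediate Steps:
P = 194400 (P = 6*((60*(-20))*(-27)) = 6*(-1200*(-27)) = 6*32400 = 194400)
(P - 368442)*(-464132 + c(250, 524)) = (194400 - 368442)*(-464132 - 679*250) = -174042*(-464132 - 169750) = -174042*(-633882) = 110322091044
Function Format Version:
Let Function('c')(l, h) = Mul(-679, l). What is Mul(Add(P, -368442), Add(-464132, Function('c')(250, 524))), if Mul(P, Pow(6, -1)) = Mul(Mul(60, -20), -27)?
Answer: 110322091044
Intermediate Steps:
P = 194400 (P = Mul(6, Mul(Mul(60, -20), -27)) = Mul(6, Mul(-1200, -27)) = Mul(6, 32400) = 194400)
Mul(Add(P, -368442), Add(-464132, Function('c')(250, 524))) = Mul(Add(194400, -368442), Add(-464132, Mul(-679, 250))) = Mul(-174042, Add(-464132, -169750)) = Mul(-174042, -633882) = 110322091044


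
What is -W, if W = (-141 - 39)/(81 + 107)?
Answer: 45/47 ≈ 0.95745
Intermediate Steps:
W = -45/47 (W = -180/188 = -180*1/188 = -45/47 ≈ -0.95745)
-W = -1*(-45/47) = 45/47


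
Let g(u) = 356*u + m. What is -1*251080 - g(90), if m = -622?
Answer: -282498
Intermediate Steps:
g(u) = -622 + 356*u (g(u) = 356*u - 622 = -622 + 356*u)
-1*251080 - g(90) = -1*251080 - (-622 + 356*90) = -251080 - (-622 + 32040) = -251080 - 1*31418 = -251080 - 31418 = -282498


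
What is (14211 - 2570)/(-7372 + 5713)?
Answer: -1663/237 ≈ -7.0169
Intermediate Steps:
(14211 - 2570)/(-7372 + 5713) = 11641/(-1659) = 11641*(-1/1659) = -1663/237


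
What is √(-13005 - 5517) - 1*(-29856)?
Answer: 29856 + 21*I*√42 ≈ 29856.0 + 136.1*I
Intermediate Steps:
√(-13005 - 5517) - 1*(-29856) = √(-18522) + 29856 = 21*I*√42 + 29856 = 29856 + 21*I*√42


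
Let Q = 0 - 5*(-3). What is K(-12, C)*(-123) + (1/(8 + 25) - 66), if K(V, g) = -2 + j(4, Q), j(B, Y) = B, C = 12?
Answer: -10295/33 ≈ -311.97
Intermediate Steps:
Q = 15 (Q = 0 + 15 = 15)
K(V, g) = 2 (K(V, g) = -2 + 4 = 2)
K(-12, C)*(-123) + (1/(8 + 25) - 66) = 2*(-123) + (1/(8 + 25) - 66) = -246 + (1/33 - 66) = -246 - 2177/33 = -10295/33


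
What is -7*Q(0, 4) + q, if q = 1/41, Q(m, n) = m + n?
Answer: -1147/41 ≈ -27.976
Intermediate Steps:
q = 1/41 ≈ 0.024390
-7*Q(0, 4) + q = -7*(0 + 4) + 1/41 = -7*4 + 1/41 = -28 + 1/41 = -1147/41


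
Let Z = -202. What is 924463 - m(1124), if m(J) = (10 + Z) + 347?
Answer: 924308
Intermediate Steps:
m(J) = 155 (m(J) = (10 - 202) + 347 = -192 + 347 = 155)
924463 - m(1124) = 924463 - 1*155 = 924463 - 155 = 924308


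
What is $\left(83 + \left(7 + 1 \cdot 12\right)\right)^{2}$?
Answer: $10404$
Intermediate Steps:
$\left(83 + \left(7 + 1 \cdot 12\right)\right)^{2} = \left(83 + \left(7 + 12\right)\right)^{2} = \left(83 + 19\right)^{2} = 102^{2} = 10404$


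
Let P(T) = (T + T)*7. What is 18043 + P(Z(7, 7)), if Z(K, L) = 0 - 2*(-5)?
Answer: 18183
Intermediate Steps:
Z(K, L) = 10 (Z(K, L) = 0 + 10 = 10)
P(T) = 14*T (P(T) = (2*T)*7 = 14*T)
18043 + P(Z(7, 7)) = 18043 + 14*10 = 18043 + 140 = 18183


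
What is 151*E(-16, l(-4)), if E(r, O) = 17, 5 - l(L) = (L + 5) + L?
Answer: 2567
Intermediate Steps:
l(L) = -2*L (l(L) = 5 - ((L + 5) + L) = 5 - ((5 + L) + L) = 5 - (5 + 2*L) = 5 + (-5 - 2*L) = -2*L)
151*E(-16, l(-4)) = 151*17 = 2567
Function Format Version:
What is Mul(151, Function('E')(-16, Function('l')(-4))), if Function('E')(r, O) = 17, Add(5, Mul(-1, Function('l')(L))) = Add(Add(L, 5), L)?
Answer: 2567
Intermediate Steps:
Function('l')(L) = Mul(-2, L) (Function('l')(L) = Add(5, Mul(-1, Add(Add(L, 5), L))) = Add(5, Mul(-1, Add(Add(5, L), L))) = Add(5, Mul(-1, Add(5, Mul(2, L)))) = Add(5, Add(-5, Mul(-2, L))) = Mul(-2, L))
Mul(151, Function('E')(-16, Function('l')(-4))) = Mul(151, 17) = 2567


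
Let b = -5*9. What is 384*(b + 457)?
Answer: 158208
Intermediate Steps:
b = -45
384*(b + 457) = 384*(-45 + 457) = 384*412 = 158208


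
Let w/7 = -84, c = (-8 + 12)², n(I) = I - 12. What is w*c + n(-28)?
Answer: -9448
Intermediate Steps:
n(I) = -12 + I
c = 16 (c = 4² = 16)
w = -588 (w = 7*(-84) = -588)
w*c + n(-28) = -588*16 + (-12 - 28) = -9408 - 40 = -9448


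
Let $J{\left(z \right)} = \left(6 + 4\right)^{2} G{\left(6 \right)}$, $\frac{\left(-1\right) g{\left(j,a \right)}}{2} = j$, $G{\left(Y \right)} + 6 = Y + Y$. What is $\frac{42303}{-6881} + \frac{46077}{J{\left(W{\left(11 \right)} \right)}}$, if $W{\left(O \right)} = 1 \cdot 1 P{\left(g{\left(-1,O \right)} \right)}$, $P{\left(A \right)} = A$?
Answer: $\frac{97224679}{1376200} \approx 70.647$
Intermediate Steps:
$G{\left(Y \right)} = -6 + 2 Y$ ($G{\left(Y \right)} = -6 + \left(Y + Y\right) = -6 + 2 Y$)
$g{\left(j,a \right)} = - 2 j$
$W{\left(O \right)} = 2$ ($W{\left(O \right)} = 1 \cdot 1 \left(\left(-2\right) \left(-1\right)\right) = 1 \cdot 2 = 2$)
$J{\left(z \right)} = 600$ ($J{\left(z \right)} = \left(6 + 4\right)^{2} \left(-6 + 2 \cdot 6\right) = 10^{2} \left(-6 + 12\right) = 100 \cdot 6 = 600$)
$\frac{42303}{-6881} + \frac{46077}{J{\left(W{\left(11 \right)} \right)}} = \frac{42303}{-6881} + \frac{46077}{600} = 42303 \left(- \frac{1}{6881}\right) + 46077 \cdot \frac{1}{600} = - \frac{42303}{6881} + \frac{15359}{200} = \frac{97224679}{1376200}$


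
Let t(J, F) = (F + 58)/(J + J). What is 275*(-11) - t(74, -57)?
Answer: -447701/148 ≈ -3025.0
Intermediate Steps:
t(J, F) = (58 + F)/(2*J) (t(J, F) = (58 + F)/((2*J)) = (58 + F)*(1/(2*J)) = (58 + F)/(2*J))
275*(-11) - t(74, -57) = 275*(-11) - (58 - 57)/(2*74) = -3025 - 1/(2*74) = -3025 - 1*1/148 = -3025 - 1/148 = -447701/148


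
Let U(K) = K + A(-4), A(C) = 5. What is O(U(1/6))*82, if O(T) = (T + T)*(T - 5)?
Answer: 1271/9 ≈ 141.22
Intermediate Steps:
U(K) = 5 + K (U(K) = K + 5 = 5 + K)
O(T) = 2*T*(-5 + T) (O(T) = (2*T)*(-5 + T) = 2*T*(-5 + T))
O(U(1/6))*82 = (2*(5 + 1/6)*(-5 + (5 + 1/6)))*82 = (2*(5 + ⅙)*(-5 + (5 + ⅙)))*82 = (2*(31/6)*(-5 + 31/6))*82 = (2*(31/6)*(⅙))*82 = (31/18)*82 = 1271/9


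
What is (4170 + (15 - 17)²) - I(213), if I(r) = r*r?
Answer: -41195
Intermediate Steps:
I(r) = r²
(4170 + (15 - 17)²) - I(213) = (4170 + (15 - 17)²) - 1*213² = (4170 + (-2)²) - 1*45369 = (4170 + 4) - 45369 = 4174 - 45369 = -41195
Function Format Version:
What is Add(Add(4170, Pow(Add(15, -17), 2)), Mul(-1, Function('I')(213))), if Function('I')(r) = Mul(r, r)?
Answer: -41195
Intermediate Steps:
Function('I')(r) = Pow(r, 2)
Add(Add(4170, Pow(Add(15, -17), 2)), Mul(-1, Function('I')(213))) = Add(Add(4170, Pow(Add(15, -17), 2)), Mul(-1, Pow(213, 2))) = Add(Add(4170, Pow(-2, 2)), Mul(-1, 45369)) = Add(Add(4170, 4), -45369) = Add(4174, -45369) = -41195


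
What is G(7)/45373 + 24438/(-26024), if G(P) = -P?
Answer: -554503771/590393476 ≈ -0.93921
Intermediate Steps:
G(7)/45373 + 24438/(-26024) = -1*7/45373 + 24438/(-26024) = -7*1/45373 + 24438*(-1/26024) = -7/45373 - 12219/13012 = -554503771/590393476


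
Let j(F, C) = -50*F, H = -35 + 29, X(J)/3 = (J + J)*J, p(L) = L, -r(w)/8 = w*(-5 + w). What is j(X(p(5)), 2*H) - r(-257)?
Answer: 531172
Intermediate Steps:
r(w) = -8*w*(-5 + w)
X(J) = 6*J**2 (X(J) = 3*((J + J)*J) = 3*((2*J)*J) = 3*(2*J**2) = 6*J**2)
H = -6
j(X(p(5)), 2*H) - r(-257) = -300*5**2 - 8*(-257)*(5 - 1*(-257)) = -300*25 - 8*(-257)*(5 + 257) = -50*150 - 8*(-257)*262 = -7500 - 1*(-538672) = -7500 + 538672 = 531172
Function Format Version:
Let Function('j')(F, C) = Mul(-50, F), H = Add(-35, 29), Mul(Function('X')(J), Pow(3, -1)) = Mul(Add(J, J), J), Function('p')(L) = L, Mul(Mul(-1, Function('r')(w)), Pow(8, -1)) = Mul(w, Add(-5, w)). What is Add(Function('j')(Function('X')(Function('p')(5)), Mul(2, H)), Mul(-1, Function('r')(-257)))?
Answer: 531172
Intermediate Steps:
Function('r')(w) = Mul(-8, w, Add(-5, w)) (Function('r')(w) = Mul(-8, Mul(w, Add(-5, w))) = Mul(-8, w, Add(-5, w)))
Function('X')(J) = Mul(6, Pow(J, 2)) (Function('X')(J) = Mul(3, Mul(Add(J, J), J)) = Mul(3, Mul(Mul(2, J), J)) = Mul(3, Mul(2, Pow(J, 2))) = Mul(6, Pow(J, 2)))
H = -6
Add(Function('j')(Function('X')(Function('p')(5)), Mul(2, H)), Mul(-1, Function('r')(-257))) = Add(Mul(-50, Mul(6, Pow(5, 2))), Mul(-1, Mul(8, -257, Add(5, Mul(-1, -257))))) = Add(Mul(-50, Mul(6, 25)), Mul(-1, Mul(8, -257, Add(5, 257)))) = Add(Mul(-50, 150), Mul(-1, Mul(8, -257, 262))) = Add(-7500, Mul(-1, -538672)) = Add(-7500, 538672) = 531172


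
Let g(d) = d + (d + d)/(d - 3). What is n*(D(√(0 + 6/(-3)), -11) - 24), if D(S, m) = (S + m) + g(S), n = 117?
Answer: 117*(-101*I - 39*√2)/(√2 + 3*I) ≈ -4052.5 + 240.67*I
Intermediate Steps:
g(d) = d + 2*d/(-3 + d) (g(d) = d + (2*d)/(-3 + d) = d + 2*d/(-3 + d))
D(S, m) = S + m + S*(-1 + S)/(-3 + S) (D(S, m) = (S + m) + S*(-1 + S)/(-3 + S) = S + m + S*(-1 + S)/(-3 + S))
n*(D(√(0 + 6/(-3)), -11) - 24) = 117*((√(0 + 6/(-3))*(-1 + √(0 + 6/(-3))) + (-3 + √(0 + 6/(-3)))*(√(0 + 6/(-3)) - 11))/(-3 + √(0 + 6/(-3))) - 24) = 117*((√(0 + 6*(-⅓))*(-1 + √(0 + 6*(-⅓))) + (-3 + √(0 + 6*(-⅓)))*(√(0 + 6*(-⅓)) - 11))/(-3 + √(0 + 6*(-⅓))) - 24) = 117*((√(0 - 2)*(-1 + √(0 - 2)) + (-3 + √(0 - 2))*(√(0 - 2) - 11))/(-3 + √(0 - 2)) - 24) = 117*((√(-2)*(-1 + √(-2)) + (-3 + √(-2))*(√(-2) - 11))/(-3 + √(-2)) - 24) = 117*(((I*√2)*(-1 + I*√2) + (-3 + I*√2)*(I*√2 - 11))/(-3 + I*√2) - 24) = 117*((I*√2*(-1 + I*√2) + (-3 + I*√2)*(-11 + I*√2))/(-3 + I*√2) - 24) = 117*((I*√2*(-1 + I*√2) + (-11 + I*√2)*(-3 + I*√2))/(-3 + I*√2) - 24) = 117*(((-11 + I*√2)*(-3 + I*√2) + I*√2*(-1 + I*√2))/(-3 + I*√2) - 24) = 117*(-24 + ((-11 + I*√2)*(-3 + I*√2) + I*√2*(-1 + I*√2))/(-3 + I*√2)) = -2808 + 117*((-11 + I*√2)*(-3 + I*√2) + I*√2*(-1 + I*√2))/(-3 + I*√2)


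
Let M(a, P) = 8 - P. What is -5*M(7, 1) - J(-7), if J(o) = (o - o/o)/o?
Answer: -253/7 ≈ -36.143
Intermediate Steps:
J(o) = (-1 + o)/o (J(o) = (o - 1*1)/o = (o - 1)/o = (-1 + o)/o)
-5*M(7, 1) - J(-7) = -5*(8 - 1*1) - (-1 - 7)/(-7) = -5*(8 - 1) - (-1)*(-8)/7 = -5*7 - 1*8/7 = -35 - 8/7 = -253/7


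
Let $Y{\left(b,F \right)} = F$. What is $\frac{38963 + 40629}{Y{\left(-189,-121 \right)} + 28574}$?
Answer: $\frac{79592}{28453} \approx 2.7973$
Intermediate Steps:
$\frac{38963 + 40629}{Y{\left(-189,-121 \right)} + 28574} = \frac{38963 + 40629}{-121 + 28574} = \frac{79592}{28453}$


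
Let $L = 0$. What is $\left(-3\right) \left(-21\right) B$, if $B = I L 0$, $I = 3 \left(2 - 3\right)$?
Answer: $0$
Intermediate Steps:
$I = -3$ ($I = 3 \left(-1\right) = -3$)
$B = 0$ ($B = \left(-3\right) 0 \cdot 0 = 0 \cdot 0 = 0$)
$\left(-3\right) \left(-21\right) B = \left(-3\right) \left(-21\right) 0 = 63 \cdot 0 = 0$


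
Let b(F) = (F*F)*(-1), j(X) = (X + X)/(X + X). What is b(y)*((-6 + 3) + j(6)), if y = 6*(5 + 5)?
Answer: 7200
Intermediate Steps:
j(X) = 1 (j(X) = (2*X)/((2*X)) = (2*X)*(1/(2*X)) = 1)
y = 60 (y = 6*10 = 60)
b(F) = -F² (b(F) = F²*(-1) = -F²)
b(y)*((-6 + 3) + j(6)) = (-1*60²)*((-6 + 3) + 1) = (-1*3600)*(-3 + 1) = -3600*(-2) = 7200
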